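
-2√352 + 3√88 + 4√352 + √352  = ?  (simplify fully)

2√352 = 8*√22; 3√88 = 6*√22; 4√352 = 16*√22; √352 = 4*√22
Combine: (-8 + 6 + 16 + 4)·√22 = 18*√22

18*√22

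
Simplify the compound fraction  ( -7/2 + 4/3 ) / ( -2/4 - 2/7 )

91/33

Numerator: -7/2 + 4/3 = -13/6
Denominator: -2/4 - 2/7 = -11/14
Divide: (-13/6) · (-14/11) = 91/33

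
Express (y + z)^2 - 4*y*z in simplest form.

After expansion: y^2 - 2*y*z + z^2 — a perfect-square trinomial.

(y - z)^2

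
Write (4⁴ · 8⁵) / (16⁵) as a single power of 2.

2^3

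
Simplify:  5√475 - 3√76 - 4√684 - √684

-11*√19

5√475 = 25*√19; 3√76 = 6*√19; 4√684 = 24*√19; √684 = 6*√19
Combine: (25 - 6 - 24 - 6)·√19 = -11*√19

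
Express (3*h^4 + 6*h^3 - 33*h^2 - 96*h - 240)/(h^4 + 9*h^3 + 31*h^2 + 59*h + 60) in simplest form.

(3*h - 12)/(h + 3)

Factor: 3*h^4 + 6*h^3 - 33*h^2 - 96*h - 240 = 3*(h - 4)*(h + 4)*(h^2 + 2*h + 5);  h^4 + 9*h^3 + 31*h^2 + 59*h + 60 = (h + 3)*(h^2 + 2*h + 5)*(h + 4)
Cancel the common factors (h^2 + 2*h + 5), (h + 4).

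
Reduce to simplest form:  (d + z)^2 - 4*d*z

(d - z)^2

Expand the square and combine the 4*d*z term.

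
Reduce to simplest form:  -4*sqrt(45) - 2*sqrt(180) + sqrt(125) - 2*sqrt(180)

4*sqrt(45) = 12*sqrt(5); 2*sqrt(180) = 12*sqrt(5); sqrt(125) = 5*sqrt(5); 2*sqrt(180) = 12*sqrt(5)
Combine: (-12 - 12 + 5 - 12)·sqrt(5) = -31*sqrt(5)

-31*sqrt(5)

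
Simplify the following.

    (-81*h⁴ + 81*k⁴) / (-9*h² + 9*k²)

9*h² + 9*k²

Factor (3*k)^4 - (3*h)^4 and cancel (-9*h² + 9*k²).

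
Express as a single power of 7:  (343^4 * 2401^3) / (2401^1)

7^20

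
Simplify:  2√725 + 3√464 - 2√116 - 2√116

2√725 = 10*√29; 3√464 = 12*√29; 2√116 = 4*√29; 2√116 = 4*√29
Combine: (10 + 12 - 4 - 4)·√29 = 14*√29

14*√29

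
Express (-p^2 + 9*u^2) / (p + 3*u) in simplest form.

-p + 3*u

Difference of squares: factor out (p + 3*u).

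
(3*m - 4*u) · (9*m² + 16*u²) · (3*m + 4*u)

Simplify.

81*m⁴ - 256*u⁴

Pair the conjugate factors: ((3*m)+(4*u))((3*m)-(4*u)) = 9*m² - 16*u², then repeat with the next factor.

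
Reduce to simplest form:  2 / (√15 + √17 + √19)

(-4*√4845 + 26*√19 + 34*√17 + 42*√15)/851

Group as (√17 + √19) + √15; multiply by (√17 + √19) - √15, then rationalise the remaining surd.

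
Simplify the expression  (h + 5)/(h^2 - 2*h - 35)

Factor: h^2 - 2*h - 35 = (h - 7)*(h + 5)
Cancel the common factor (h + 5).

1/(h - 7)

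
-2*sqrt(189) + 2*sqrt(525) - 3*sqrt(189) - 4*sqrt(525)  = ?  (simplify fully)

-25*sqrt(21)

2*sqrt(189) = 6*sqrt(21); 2*sqrt(525) = 10*sqrt(21); 3*sqrt(189) = 9*sqrt(21); 4*sqrt(525) = 20*sqrt(21)
Combine: (-6 + 10 - 9 - 20)·sqrt(21) = -25*sqrt(21)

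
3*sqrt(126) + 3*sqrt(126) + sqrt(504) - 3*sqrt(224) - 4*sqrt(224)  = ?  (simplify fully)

3*sqrt(126) = 9*sqrt(14); 3*sqrt(126) = 9*sqrt(14); sqrt(504) = 6*sqrt(14); 3*sqrt(224) = 12*sqrt(14); 4*sqrt(224) = 16*sqrt(14)
Combine: (9 + 9 + 6 - 12 - 16)·sqrt(14) = -4*sqrt(14)

-4*sqrt(14)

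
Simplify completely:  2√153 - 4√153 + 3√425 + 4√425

29*√17

2√153 = 6*√17; 4√153 = 12*√17; 3√425 = 15*√17; 4√425 = 20*√17
Combine: (6 - 12 + 15 + 20)·√17 = 29*√17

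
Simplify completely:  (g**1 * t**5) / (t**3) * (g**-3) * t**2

t**4/g**2

Quotient: g**1 * t**2
Multiply by (g**-3) * t**2: add exponents.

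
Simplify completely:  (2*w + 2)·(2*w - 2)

Difference of squares with P = 2*w, Q = 2.

4*w² - 4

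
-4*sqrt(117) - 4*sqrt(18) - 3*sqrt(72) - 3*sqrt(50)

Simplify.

-45*sqrt(2) - 12*sqrt(13)

4*sqrt(117) = 12*sqrt(13); 4*sqrt(18) = 12*sqrt(2); 3*sqrt(72) = 18*sqrt(2); 3*sqrt(50) = 15*sqrt(2)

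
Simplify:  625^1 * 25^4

5^12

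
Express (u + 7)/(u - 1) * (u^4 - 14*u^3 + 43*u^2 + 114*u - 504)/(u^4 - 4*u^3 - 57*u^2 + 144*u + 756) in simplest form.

Factor: u^4 - 14*u^3 + 43*u^2 + 114*u - 504 = (u - 6)*(u - 4)*(u - 7)*(u + 3);  u^4 - 4*u^3 - 57*u^2 + 144*u + 756 = (u + 6)*(u + 3)*(u - 7)*(u - 6)
Cancel the common factors (u + 3), (u - 7), (u - 6).

(u^2 + 3*u - 28)/(u^2 + 5*u - 6)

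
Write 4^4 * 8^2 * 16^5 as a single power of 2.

4^4 = 2^8; 8^2 = 2^6; 16^5 = 2^20
Combine exponents: 2^34

2^34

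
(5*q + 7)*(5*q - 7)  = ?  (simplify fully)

Difference of squares with P = 5*q, Q = 7.

25*q^2 - 49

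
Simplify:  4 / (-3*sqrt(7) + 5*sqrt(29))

Multiply numerator and denominator by 3*sqrt(7) + 5*sqrt(29).
Denominator becomes 662; numerator becomes 12*sqrt(7) + 20*sqrt(29).

(6*sqrt(7) + 10*sqrt(29))/331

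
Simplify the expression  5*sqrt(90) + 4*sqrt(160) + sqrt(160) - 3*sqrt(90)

26*sqrt(10)

5*sqrt(90) = 15*sqrt(10); 4*sqrt(160) = 16*sqrt(10); sqrt(160) = 4*sqrt(10); 3*sqrt(90) = 9*sqrt(10)
Combine: (15 + 16 + 4 - 9)·sqrt(10) = 26*sqrt(10)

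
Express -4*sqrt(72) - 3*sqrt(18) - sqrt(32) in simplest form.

4*sqrt(72) = 24*sqrt(2); 3*sqrt(18) = 9*sqrt(2); sqrt(32) = 4*sqrt(2)
Combine: (-24 - 9 - 4)·sqrt(2) = -37*sqrt(2)

-37*sqrt(2)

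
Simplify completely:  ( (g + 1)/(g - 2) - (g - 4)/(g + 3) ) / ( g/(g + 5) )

Numerator: (g + 1)/(g - 2) - (g - 4)/(g + 3) = (10*g - 5)/(g² + g - 6)
Denominator: g/(g + 5) = g/(g + 5)
Divide: ((10*g - 5)/(g² + g - 6)) · ((g + 5)/g) = (10*g² + 45*g - 25)/(g³ + g² - 6*g)

(10*g² + 45*g - 25)/(g³ + g² - 6*g)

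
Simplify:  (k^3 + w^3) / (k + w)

k^2 - k*w + w^2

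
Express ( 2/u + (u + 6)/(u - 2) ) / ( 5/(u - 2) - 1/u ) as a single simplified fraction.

Numerator: 2/u + (u + 6)/(u - 2) = (u² + 8*u - 4)/(u² - 2*u)
Denominator: 5/(u - 2) - 1/u = (4*u + 2)/(u² - 2*u)
Divide: ((u² + 8*u - 4)/(u² - 2*u)) · ((u² - 2*u)/(4*u + 2)) = (u² + 8*u - 4)/(4*u + 2)

(u² + 8*u - 4)/(4*u + 2)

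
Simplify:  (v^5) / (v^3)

Quotient: v^2

v^2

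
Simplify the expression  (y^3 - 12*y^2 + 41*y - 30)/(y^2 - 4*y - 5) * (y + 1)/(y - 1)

Factor: y^3 - 12*y^2 + 41*y - 30 = (y - 5)*(y - 6)*(y - 1);  y^2 - 4*y - 5 = (y - 5)*(y + 1)
Cancel the common factors (y - 1), (y + 1), (y - 5).

y - 6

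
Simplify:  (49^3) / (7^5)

7^1

49^3 = 7^6; 7^5 = 7^5
Combine exponents: 7^1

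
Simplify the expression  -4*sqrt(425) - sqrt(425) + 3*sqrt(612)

4*sqrt(425) = 20*sqrt(17); sqrt(425) = 5*sqrt(17); 3*sqrt(612) = 18*sqrt(17)
Combine: (-20 - 5 + 18)·sqrt(17) = -7*sqrt(17)

-7*sqrt(17)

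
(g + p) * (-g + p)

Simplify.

(p+g)(p-g) = -g^2 + p^2.

-g^2 + p^2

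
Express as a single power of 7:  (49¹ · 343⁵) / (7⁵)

7^12

49¹ = 7^2; 343⁵ = 7^15; 7⁵ = 7^5
Combine exponents: 7^12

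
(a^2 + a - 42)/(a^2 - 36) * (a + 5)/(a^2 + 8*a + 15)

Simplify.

Factor: a^2 + a - 42 = (a + 7)*(a - 6);  a^2 - 36 = (a + 6)*(a - 6);  a^2 + 8*a + 15 = (a + 5)*(a + 3)
Cancel the common factors (a + 5), (a - 6).

(a + 7)/(a^2 + 9*a + 18)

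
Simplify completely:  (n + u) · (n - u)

(n+u)(n-u) = n² - u².

n² - u²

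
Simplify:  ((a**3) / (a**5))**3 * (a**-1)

a**(-7)

Inside the bracket: (a**-2)
Raise to the power 3: (a**-6)
Multiply by (a**-1): add exponents.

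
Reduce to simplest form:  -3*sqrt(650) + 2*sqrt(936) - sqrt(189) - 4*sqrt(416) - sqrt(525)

-19*sqrt(26) - 8*sqrt(21)

3*sqrt(650) = 15*sqrt(26); 2*sqrt(936) = 12*sqrt(26); sqrt(189) = 3*sqrt(21); 4*sqrt(416) = 16*sqrt(26); sqrt(525) = 5*sqrt(21)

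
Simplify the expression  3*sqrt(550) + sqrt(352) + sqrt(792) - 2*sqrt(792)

13*sqrt(22)

3*sqrt(550) = 15*sqrt(22); sqrt(352) = 4*sqrt(22); sqrt(792) = 6*sqrt(22); 2*sqrt(792) = 12*sqrt(22)
Combine: (15 + 4 + 6 - 12)·sqrt(22) = 13*sqrt(22)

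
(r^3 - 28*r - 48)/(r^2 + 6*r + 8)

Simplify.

Factor: r^3 - 28*r - 48 = (r - 6)*(r + 2)*(r + 4);  r^2 + 6*r + 8 = (r + 2)*(r + 4)
Cancel the common factors (r + 4), (r + 2).

r - 6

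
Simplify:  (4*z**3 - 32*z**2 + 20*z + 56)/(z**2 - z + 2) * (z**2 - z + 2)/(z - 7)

Factor: 4*z**3 - 32*z**2 + 20*z + 56 = 4*(z + 1)*(z - 7)*(z - 2)
Cancel the common factors (z**2 - z + 2), (z - 7).

4*z**2 - 4*z - 8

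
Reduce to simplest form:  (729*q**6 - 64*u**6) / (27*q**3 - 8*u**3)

27*q**3 + 8*u**3

Difference of sixth powers: factor out (27*q**3 - 8*u**3).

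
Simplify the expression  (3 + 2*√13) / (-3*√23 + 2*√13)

(-6*√299 - 52 - 9*√23 - 6*√13)/155

Multiply numerator and denominator by 2*√13 + 3*√23.
Denominator becomes -155; numerator becomes 6*√13 + 9*√23 + 52 + 6*√299.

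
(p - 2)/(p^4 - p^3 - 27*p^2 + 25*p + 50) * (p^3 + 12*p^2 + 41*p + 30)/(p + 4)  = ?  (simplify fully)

(p + 6)/(p^2 - p - 20)

Factor: p^4 - p^3 - 27*p^2 + 25*p + 50 = (p + 1)*(p - 5)*(p + 5)*(p - 2);  p^3 + 12*p^2 + 41*p + 30 = (p + 6)*(p + 5)*(p + 1)
Cancel the common factors (p - 2), (p + 5), (p + 1).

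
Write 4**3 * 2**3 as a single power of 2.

4**3 = 2**6; 2**3 = 2**3
Combine exponents: 2**9

2**9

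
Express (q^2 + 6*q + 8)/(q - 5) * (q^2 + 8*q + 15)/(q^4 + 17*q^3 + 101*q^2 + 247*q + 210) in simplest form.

Factor: q^2 + 6*q + 8 = (q + 4)*(q + 2);  q^2 + 8*q + 15 = (q + 5)*(q + 3);  q^4 + 17*q^3 + 101*q^2 + 247*q + 210 = (q + 5)*(q + 3)*(q + 7)*(q + 2)
Cancel the common factors (q + 2), (q + 3), (q + 5).

(q + 4)/(q^2 + 2*q - 35)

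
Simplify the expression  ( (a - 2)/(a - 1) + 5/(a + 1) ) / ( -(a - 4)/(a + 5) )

(-a³ - 9*a² - 13*a + 35)/(a³ - 4*a² - a + 4)

Numerator: (a - 2)/(a - 1) + 5/(a + 1) = (a² + 4*a - 7)/(a² - 1)
Denominator: -(a - 4)/(a + 5) = (-a + 4)/(a + 5)
Divide: ((a² + 4*a - 7)/(a² - 1)) · ((a + 5)/(-a + 4)) = (-a³ - 9*a² - 13*a + 35)/(a³ - 4*a² - a + 4)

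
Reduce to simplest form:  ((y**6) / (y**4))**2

Inside the bracket: y**2
Raise to the power 2: y**4

y**4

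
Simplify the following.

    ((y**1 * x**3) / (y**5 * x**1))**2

Inside the bracket: (y**-4) * x**2
Raise to the power 2: (y**-8) * x**4

x**4/y**8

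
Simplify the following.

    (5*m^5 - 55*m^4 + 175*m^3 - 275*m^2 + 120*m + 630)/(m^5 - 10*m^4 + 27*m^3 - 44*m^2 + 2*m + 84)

Factor: 5*m^5 - 55*m^4 + 175*m^3 - 275*m^2 + 120*m + 630 = 5*(m - 3)*(m + 1)*(m^2 - 2*m + 6)*(m - 7);  m^5 - 10*m^4 + 27*m^3 - 44*m^2 + 2*m + 84 = (m - 7)*(m + 1)*(m^2 - 2*m + 6)*(m - 2)
Cancel the common factors (m^2 - 2*m + 6), (m - 7), (m + 1).

(5*m - 15)/(m - 2)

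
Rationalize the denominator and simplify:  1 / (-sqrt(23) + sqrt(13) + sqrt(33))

Group as (sqrt(13) + sqrt(33)) - sqrt(23); multiply by (sqrt(13) + sqrt(33)) + sqrt(23), then rationalise the remaining surd.

(-23*sqrt(23) + 3*sqrt(33) + 43*sqrt(13) + 2*sqrt(9867))/1187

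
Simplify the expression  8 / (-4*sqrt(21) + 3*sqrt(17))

Multiply numerator and denominator by 3*sqrt(17) + 4*sqrt(21).
Denominator becomes -183; numerator becomes 24*sqrt(17) + 32*sqrt(21).

(-32*sqrt(21) - 24*sqrt(17))/183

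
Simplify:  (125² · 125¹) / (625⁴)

5^(-7)

125² = 5^6; 125¹ = 5^3; 625⁴ = 5^16
Combine exponents: 5^(-7)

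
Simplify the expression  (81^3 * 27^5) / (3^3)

3^24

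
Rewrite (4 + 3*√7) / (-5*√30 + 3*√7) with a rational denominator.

Multiply numerator and denominator by 3*√7 + 5*√30.
Denominator becomes -687; numerator becomes 12*√7 + 63 + 20*√30 + 15*√210.

(-15*√210 - 20*√30 - 63 - 12*√7)/687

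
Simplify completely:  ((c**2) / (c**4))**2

Inside the bracket: (c**-2)
Raise to the power 2: (c**-4)

c**(-4)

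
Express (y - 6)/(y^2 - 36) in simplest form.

Factor: y^2 - 36 = (y + 6)*(y - 6)
Cancel the common factor (y - 6).

1/(y + 6)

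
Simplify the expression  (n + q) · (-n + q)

-n² + q²

Telescope via difference of squares: (q+n)(q-n) = -n² + q².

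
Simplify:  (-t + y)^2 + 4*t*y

(t + y)^2

Expanding gives t^2 + 2*t*y + y^2, a perfect square.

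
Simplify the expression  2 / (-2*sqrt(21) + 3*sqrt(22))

(2*sqrt(21) + 3*sqrt(22))/57

Multiply numerator and denominator by 2*sqrt(21) + 3*sqrt(22).
Denominator becomes 114; numerator becomes 4*sqrt(21) + 6*sqrt(22).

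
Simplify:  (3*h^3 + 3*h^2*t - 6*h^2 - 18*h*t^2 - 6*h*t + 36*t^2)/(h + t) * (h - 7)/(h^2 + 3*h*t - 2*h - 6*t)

Factor: 3*h^3 + 3*h^2*t - 6*h^2 - 18*h*t^2 - 6*h*t + 36*t^2 = 3*(h - 2)*(h + 3*t)*(h - 2*t);  h^2 + 3*h*t - 2*h - 6*t = (h - 2)*(h + 3*t)
Cancel the common factors (h + 3*t), (h - 2).

(3*h^2 - 6*h*t - 21*h + 42*t)/(h + t)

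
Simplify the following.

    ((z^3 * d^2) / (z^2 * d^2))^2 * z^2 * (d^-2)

z^4/d^2

Inside the bracket: z^1
Raise to the power 2: z^2
Multiply by z^2 * (d^-2): add exponents.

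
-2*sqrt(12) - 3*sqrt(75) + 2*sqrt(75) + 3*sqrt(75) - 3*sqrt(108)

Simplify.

-12*sqrt(3)

2*sqrt(12) = 4*sqrt(3); 3*sqrt(75) = 15*sqrt(3); 2*sqrt(75) = 10*sqrt(3); 3*sqrt(75) = 15*sqrt(3); 3*sqrt(108) = 18*sqrt(3)
Combine: (-4 - 15 + 10 + 15 - 18)·sqrt(3) = -12*sqrt(3)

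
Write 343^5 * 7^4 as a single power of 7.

343^5 = 7^15; 7^4 = 7^4
Combine exponents: 7^19

7^19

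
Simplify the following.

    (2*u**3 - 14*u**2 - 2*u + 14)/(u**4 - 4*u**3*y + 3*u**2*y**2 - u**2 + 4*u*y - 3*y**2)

Factor: 2*u**3 - 14*u**2 - 2*u + 14 = 2*(u - 1)*(u + 1)*(u - 7);  u**4 - 4*u**3*y + 3*u**2*y**2 - u**2 + 4*u*y - 3*y**2 = (u + 1)*(u - 3*y)*(u - y)*(u - 1)
Cancel the common factors (u + 1), (u - 1).

(2*u - 14)/(u**2 - 4*u*y + 3*y**2)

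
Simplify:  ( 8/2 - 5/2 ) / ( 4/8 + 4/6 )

Numerator: 8/2 - 5/2 = 3/2
Denominator: 4/8 + 4/6 = 7/6
Divide: (3/2) · (6/7) = 9/7

9/7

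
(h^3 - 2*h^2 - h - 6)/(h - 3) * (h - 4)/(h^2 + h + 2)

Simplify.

Factor: h^3 - 2*h^2 - h - 6 = (h^2 + h + 2)*(h - 3)
Cancel the common factors (h^2 + h + 2), (h - 3).

h - 4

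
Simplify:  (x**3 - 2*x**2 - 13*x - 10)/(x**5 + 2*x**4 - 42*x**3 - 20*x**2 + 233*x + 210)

Factor: x**3 - 2*x**2 - 13*x - 10 = (x - 5)*(x + 1)*(x + 2);  x**5 + 2*x**4 - 42*x**3 - 20*x**2 + 233*x + 210 = (x + 7)*(x + 2)*(x - 5)*(x + 1)*(x - 3)
Cancel the common factors (x + 1), (x + 2), (x - 5).

1/(x**2 + 4*x - 21)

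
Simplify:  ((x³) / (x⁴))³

x^(-3)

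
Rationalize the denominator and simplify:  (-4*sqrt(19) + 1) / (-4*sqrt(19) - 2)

Multiply numerator and denominator by -2 + 4*sqrt(19).
Denominator becomes -300; numerator becomes -306 + 12*sqrt(19).

(-2*sqrt(19) + 51)/50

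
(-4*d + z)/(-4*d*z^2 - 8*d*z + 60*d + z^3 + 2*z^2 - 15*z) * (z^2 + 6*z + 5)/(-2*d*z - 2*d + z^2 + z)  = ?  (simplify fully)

1/(-2*d*z + 6*d + z^2 - 3*z)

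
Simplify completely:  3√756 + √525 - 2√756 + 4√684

3√756 = 18*√21; √525 = 5*√21; 2√756 = 12*√21; 4√684 = 24*√19

11*√21 + 24*√19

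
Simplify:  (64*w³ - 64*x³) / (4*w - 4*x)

Factor as (a-b)(a^2+ab+b^2) with a=(4*w), b=(4*x).

16*w² + 16*w*x + 16*x²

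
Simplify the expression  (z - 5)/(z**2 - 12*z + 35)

1/(z - 7)

Factor: z**2 - 12*z + 35 = (z - 7)*(z - 5)
Cancel the common factor (z - 5).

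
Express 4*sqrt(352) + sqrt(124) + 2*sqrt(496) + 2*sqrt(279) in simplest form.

4*sqrt(352) = 16*sqrt(22); sqrt(124) = 2*sqrt(31); 2*sqrt(496) = 8*sqrt(31); 2*sqrt(279) = 6*sqrt(31)

16*sqrt(22) + 16*sqrt(31)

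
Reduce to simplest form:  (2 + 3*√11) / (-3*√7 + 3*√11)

Multiply numerator and denominator by 3*√7 + 3*√11.
Denominator becomes 36; numerator becomes 6*√7 + 6*√11 + 9*√77 + 99.

(2*√7 + 2*√11 + 3*√77 + 33)/12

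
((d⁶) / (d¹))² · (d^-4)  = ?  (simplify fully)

Inside the bracket: d⁵
Raise to the power 2: d^10
Multiply by (d^-4): add exponents.

d⁶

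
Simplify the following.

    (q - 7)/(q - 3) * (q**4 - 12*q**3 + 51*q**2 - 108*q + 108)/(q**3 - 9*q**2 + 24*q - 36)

q - 7

Factor: q**4 - 12*q**3 + 51*q**2 - 108*q + 108 = (q - 3)*(q - 6)*(q**2 - 3*q + 6);  q**3 - 9*q**2 + 24*q - 36 = (q**2 - 3*q + 6)*(q - 6)
Cancel the common factors (q**2 - 3*q + 6), (q - 3), (q - 6).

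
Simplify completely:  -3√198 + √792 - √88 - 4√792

3√198 = 9*√22; √792 = 6*√22; √88 = 2*√22; 4√792 = 24*√22
Combine: (-9 + 6 - 2 - 24)·√22 = -29*√22

-29*√22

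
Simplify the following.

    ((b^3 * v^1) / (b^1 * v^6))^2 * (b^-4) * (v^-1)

v^(-11)

Inside the bracket: b^2 * (v^-5)
Raise to the power 2: b^4 * (v^-10)
Multiply by (b^-4) * (v^-1): add exponents.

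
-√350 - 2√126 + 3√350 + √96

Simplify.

4*√6 + 4*√14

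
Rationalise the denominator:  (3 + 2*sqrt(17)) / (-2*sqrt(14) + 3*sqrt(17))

Multiply numerator and denominator by 2*sqrt(14) + 3*sqrt(17).
Denominator becomes 97; numerator becomes 6*sqrt(14) + 9*sqrt(17) + 4*sqrt(238) + 102.

(6*sqrt(14) + 9*sqrt(17) + 4*sqrt(238) + 102)/97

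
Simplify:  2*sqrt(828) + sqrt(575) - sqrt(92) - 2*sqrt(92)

11*sqrt(23)

2*sqrt(828) = 12*sqrt(23); sqrt(575) = 5*sqrt(23); sqrt(92) = 2*sqrt(23); 2*sqrt(92) = 4*sqrt(23)
Combine: (12 + 5 - 2 - 4)·sqrt(23) = 11*sqrt(23)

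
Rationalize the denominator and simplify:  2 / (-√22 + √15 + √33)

(-13*√22 + 2*√33 + 20*√15 + 33*√10)/326

Group as (√15 + √33) - √22; multiply by (√15 + √33) + √22, then rationalise the remaining surd.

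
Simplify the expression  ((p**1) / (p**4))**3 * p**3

p**(-6)

Inside the bracket: (p**-3)
Raise to the power 3: (p**-9)
Multiply by p**3: add exponents.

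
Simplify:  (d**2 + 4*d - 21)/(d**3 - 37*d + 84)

Factor: d**2 + 4*d - 21 = (d - 3)*(d + 7);  d**3 - 37*d + 84 = (d + 7)*(d - 4)*(d - 3)
Cancel the common factors (d + 7), (d - 3).

1/(d - 4)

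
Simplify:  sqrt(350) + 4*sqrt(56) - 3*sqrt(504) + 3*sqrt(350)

sqrt(350) = 5*sqrt(14); 4*sqrt(56) = 8*sqrt(14); 3*sqrt(504) = 18*sqrt(14); 3*sqrt(350) = 15*sqrt(14)

10*sqrt(14)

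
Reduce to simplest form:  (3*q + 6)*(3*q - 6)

9*q^2 - 36

(3*q)^2 - (6)^2 = 9*q^2 - 36.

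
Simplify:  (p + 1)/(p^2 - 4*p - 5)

Factor: p^2 - 4*p - 5 = (p - 5)*(p + 1)
Cancel the common factor (p + 1).

1/(p - 5)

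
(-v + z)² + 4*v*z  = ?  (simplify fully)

(v + z)²

Expanding gives v² + 2*v*z + z², a perfect square.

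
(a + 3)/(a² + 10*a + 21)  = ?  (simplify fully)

Factor: a² + 10*a + 21 = (a + 7)·(a + 3)
Cancel the common factor (a + 3).

1/(a + 7)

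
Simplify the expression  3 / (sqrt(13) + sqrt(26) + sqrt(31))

Group as (sqrt(26) + sqrt(31)) + sqrt(13); multiply by (sqrt(26) + sqrt(31)) - sqrt(13), then rationalise the remaining surd.

(-39*sqrt(62) + 12*sqrt(31) + 27*sqrt(26) + 66*sqrt(13))/644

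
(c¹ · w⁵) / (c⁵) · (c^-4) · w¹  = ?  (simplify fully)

Quotient: (c^-4) · w⁵
Multiply by (c^-4) · w¹: add exponents.

w⁶/c⁸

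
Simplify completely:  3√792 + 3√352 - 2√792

18*√22

3√792 = 18*√22; 3√352 = 12*√22; 2√792 = 12*√22
Combine: (18 + 12 - 12)·√22 = 18*√22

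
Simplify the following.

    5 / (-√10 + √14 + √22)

(-65*√10 + 5*√22 + 45*√14 + 10*√770)/278

Group as (√14 + √22) - √10; multiply by (√14 + √22) + √10, then rationalise the remaining surd.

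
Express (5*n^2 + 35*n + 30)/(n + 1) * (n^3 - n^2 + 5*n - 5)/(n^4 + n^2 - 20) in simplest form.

Factor: 5*n^2 + 35*n + 30 = 5*(n + 6)*(n + 1);  n^3 - n^2 + 5*n - 5 = (n^2 + 5)*(n - 1);  n^4 + n^2 - 20 = (n + 2)*(n^2 + 5)*(n - 2)
Cancel the common factors (n^2 + 5), (n + 1).

(5*n^2 + 25*n - 30)/(n^2 - 4)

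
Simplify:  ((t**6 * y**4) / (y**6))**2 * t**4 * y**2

t**16/y**2

Inside the bracket: t**6 * (y**-2)
Raise to the power 2: t**12 * (y**-4)
Multiply by t**4 * y**2: add exponents.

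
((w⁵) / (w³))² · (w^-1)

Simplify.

w³

Inside the bracket: w²
Raise to the power 2: w⁴
Multiply by (w^-1): add exponents.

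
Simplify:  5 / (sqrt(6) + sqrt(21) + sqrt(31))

(-15*sqrt(434) - 10*sqrt(31) + 40*sqrt(21) + 115*sqrt(6))/244

Group as (sqrt(6) + sqrt(21)) + sqrt(31); multiply by (sqrt(6) + sqrt(21)) - sqrt(31), then rationalise the remaining surd.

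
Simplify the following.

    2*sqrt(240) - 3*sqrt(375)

-7*sqrt(15)

2*sqrt(240) = 8*sqrt(15); 3*sqrt(375) = 15*sqrt(15)
Combine: (8 - 15)·sqrt(15) = -7*sqrt(15)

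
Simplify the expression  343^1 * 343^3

7^12

343^1 = 7^3; 343^3 = 7^9
Combine exponents: 7^12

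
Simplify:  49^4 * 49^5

49^4 = 7^8; 49^5 = 7^10
Combine exponents: 7^18

7^18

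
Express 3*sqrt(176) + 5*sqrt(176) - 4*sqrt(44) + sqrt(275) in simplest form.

29*sqrt(11)

3*sqrt(176) = 12*sqrt(11); 5*sqrt(176) = 20*sqrt(11); 4*sqrt(44) = 8*sqrt(11); sqrt(275) = 5*sqrt(11)
Combine: (12 + 20 - 8 + 5)·sqrt(11) = 29*sqrt(11)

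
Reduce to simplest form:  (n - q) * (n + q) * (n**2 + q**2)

Pair the conjugate factors: (n+q)(n-q) = n**2 - q**2, then repeat with the next factor.

n**4 - q**4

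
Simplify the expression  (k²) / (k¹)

Quotient: k¹

k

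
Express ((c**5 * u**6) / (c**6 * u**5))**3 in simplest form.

Inside the bracket: (c**-1) * u**1
Raise to the power 3: (c**-3) * u**3

u**3/c**3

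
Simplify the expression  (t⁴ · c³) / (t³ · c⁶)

t/c³

Quotient: t¹ · (c^-3)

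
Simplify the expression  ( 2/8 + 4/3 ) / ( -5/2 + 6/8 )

-19/21

Numerator: 2/8 + 4/3 = 19/12
Denominator: -5/2 + 6/8 = -7/4
Divide: (19/12) · (-4/7) = -19/21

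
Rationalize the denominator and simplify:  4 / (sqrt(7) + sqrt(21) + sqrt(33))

Group as (sqrt(7) + sqrt(21)) + sqrt(33); multiply by (sqrt(7) + sqrt(21)) - sqrt(33), then rationalise the remaining surd.

(-168*sqrt(11) - 20*sqrt(33) + 76*sqrt(21) + 188*sqrt(7))/563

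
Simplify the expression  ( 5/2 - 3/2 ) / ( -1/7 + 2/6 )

21/4

Numerator: 5/2 - 3/2 = 1
Denominator: -1/7 + 2/6 = 4/21
Divide: (1) · (21/4) = 21/4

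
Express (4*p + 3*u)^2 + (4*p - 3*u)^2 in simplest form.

Write as f((4*p),(3*u)) + f((4*p),-(3*u)) and expand.

32*p^2 + 18*u^2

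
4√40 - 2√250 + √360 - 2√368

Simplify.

4√40 = 8*√10; 2√250 = 10*√10; √360 = 6*√10; 2√368 = 8*√23

-8*√23 + 4*√10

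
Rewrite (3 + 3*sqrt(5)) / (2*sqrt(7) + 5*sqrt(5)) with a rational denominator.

Multiply numerator and denominator by -2*sqrt(7) + 5*sqrt(5).
Denominator becomes 97; numerator becomes -6*sqrt(35) - 6*sqrt(7) + 15*sqrt(5) + 75.

(-6*sqrt(35) - 6*sqrt(7) + 15*sqrt(5) + 75)/97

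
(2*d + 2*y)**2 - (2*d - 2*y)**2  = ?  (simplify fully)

Write as f((2*d),(2*y)) - f((2*d),-(2*y)) and expand.

16*d*y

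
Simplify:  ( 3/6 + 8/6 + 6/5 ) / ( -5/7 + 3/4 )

Numerator: 3/6 + 8/6 + 6/5 = 91/30
Denominator: -5/7 + 3/4 = 1/28
Divide: (91/30) · (28) = 1274/15

1274/15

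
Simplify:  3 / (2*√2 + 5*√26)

(-2*√2 + 5*√26)/214

Multiply numerator and denominator by -2*√2 + 5*√26.
Denominator becomes 642; numerator becomes -6*√2 + 15*√26.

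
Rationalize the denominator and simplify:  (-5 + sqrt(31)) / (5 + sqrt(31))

(-5*sqrt(31) + 28)/3

Multiply numerator and denominator by -sqrt(31) + 5.
Denominator becomes -6; numerator becomes -56 + 10*sqrt(31).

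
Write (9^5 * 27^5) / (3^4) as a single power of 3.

9^5 = 3^10; 27^5 = 3^15; 3^4 = 3^4
Combine exponents: 3^21

3^21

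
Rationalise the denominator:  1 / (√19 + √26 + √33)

Group as (√19 + √26) + √33; multiply by (√19 + √26) - √33, then rationalise the remaining surd.

(-√16302 + 6*√33 + 13*√26 + 20*√19)/916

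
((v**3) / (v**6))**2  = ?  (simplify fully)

Inside the bracket: (v**-3)
Raise to the power 2: (v**-6)

v**(-6)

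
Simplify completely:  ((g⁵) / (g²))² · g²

Inside the bracket: g³
Raise to the power 2: g⁶
Multiply by g²: add exponents.

g⁸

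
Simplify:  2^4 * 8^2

2^10

2^4 = 2^4; 8^2 = 2^6
Combine exponents: 2^10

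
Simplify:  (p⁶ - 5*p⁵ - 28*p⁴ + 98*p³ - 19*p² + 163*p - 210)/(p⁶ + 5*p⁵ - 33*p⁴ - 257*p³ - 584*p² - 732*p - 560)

(p² - 4*p + 3)/(p² + 6*p + 8)

Factor: p⁶ - 5*p⁵ - 28*p⁴ + 98*p³ - 19*p² + 163*p - 210 = (p + 5)·(p² + p + 2)·(p - 1)·(p - 3)·(p - 7);  p⁶ + 5*p⁵ - 33*p⁴ - 257*p³ - 584*p² - 732*p - 560 = (p + 2)·(p² + p + 2)·(p - 7)·(p + 5)·(p + 4)
Cancel the common factors (p² + p + 2), (p + 5), (p - 7).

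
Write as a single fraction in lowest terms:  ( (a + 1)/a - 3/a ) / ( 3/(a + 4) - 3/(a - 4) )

Numerator: (a + 1)/a - 3/a = (a - 2)/a
Denominator: 3/(a + 4) - 3/(a - 4) = -24/(a² - 16)
Divide: ((a - 2)/a) · (-a²/24 + 2/3) = (-a³ + 2*a² + 16*a - 32)/(24*a)

(-a³ + 2*a² + 16*a - 32)/(24*a)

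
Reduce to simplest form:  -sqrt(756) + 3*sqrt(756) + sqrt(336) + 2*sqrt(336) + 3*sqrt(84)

30*sqrt(21)

sqrt(756) = 6*sqrt(21); 3*sqrt(756) = 18*sqrt(21); sqrt(336) = 4*sqrt(21); 2*sqrt(336) = 8*sqrt(21); 3*sqrt(84) = 6*sqrt(21)
Combine: (-6 + 18 + 4 + 8 + 6)·sqrt(21) = 30*sqrt(21)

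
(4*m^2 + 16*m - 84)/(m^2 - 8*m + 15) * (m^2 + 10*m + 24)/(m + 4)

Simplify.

Factor: 4*m^2 + 16*m - 84 = 4*(m - 3)*(m + 7);  m^2 - 8*m + 15 = (m - 3)*(m - 5);  m^2 + 10*m + 24 = (m + 6)*(m + 4)
Cancel the common factors (m + 4), (m - 3).

(4*m^2 + 52*m + 168)/(m - 5)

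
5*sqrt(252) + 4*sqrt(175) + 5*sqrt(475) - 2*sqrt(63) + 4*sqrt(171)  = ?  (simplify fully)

5*sqrt(252) = 30*sqrt(7); 4*sqrt(175) = 20*sqrt(7); 5*sqrt(475) = 25*sqrt(19); 2*sqrt(63) = 6*sqrt(7); 4*sqrt(171) = 12*sqrt(19)

44*sqrt(7) + 37*sqrt(19)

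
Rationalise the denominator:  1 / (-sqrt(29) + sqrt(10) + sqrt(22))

(-3*sqrt(29) + 17*sqrt(22) + 41*sqrt(10) + 4*sqrt(1595))/871

Group as (sqrt(10) + sqrt(22)) - sqrt(29); multiply by (sqrt(10) + sqrt(22)) + sqrt(29), then rationalise the remaining surd.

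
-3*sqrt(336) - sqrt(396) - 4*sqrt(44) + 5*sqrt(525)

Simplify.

-14*sqrt(11) + 13*sqrt(21)

3*sqrt(336) = 12*sqrt(21); sqrt(396) = 6*sqrt(11); 4*sqrt(44) = 8*sqrt(11); 5*sqrt(525) = 25*sqrt(21)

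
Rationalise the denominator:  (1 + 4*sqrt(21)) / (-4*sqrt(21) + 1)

-(1 + 4*sqrt(21))**2/335

Multiply numerator and denominator by 1 + 4*sqrt(21).
Denominator becomes -335; numerator becomes 8*sqrt(21) + 337.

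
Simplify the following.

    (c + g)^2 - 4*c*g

(c - g)^2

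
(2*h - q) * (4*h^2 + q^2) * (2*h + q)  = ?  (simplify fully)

Pair the conjugate factors: ((2*h)+q)((2*h)-q) = 4*h^2 - q^2, then repeat with the next factor.

16*h^4 - q^4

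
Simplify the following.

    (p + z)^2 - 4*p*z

(p - z)^2

Expanding gives p^2 - 2*p*z + z^2, a perfect square.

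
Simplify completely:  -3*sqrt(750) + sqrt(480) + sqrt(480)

-7*sqrt(30)

3*sqrt(750) = 15*sqrt(30); sqrt(480) = 4*sqrt(30); sqrt(480) = 4*sqrt(30)
Combine: (-15 + 4 + 4)·sqrt(30) = -7*sqrt(30)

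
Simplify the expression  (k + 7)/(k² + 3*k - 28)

1/(k - 4)

Factor: k² + 3*k - 28 = (k - 4)·(k + 7)
Cancel the common factor (k + 7).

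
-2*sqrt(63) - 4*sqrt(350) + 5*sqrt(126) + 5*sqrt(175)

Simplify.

-5*sqrt(14) + 19*sqrt(7)

2*sqrt(63) = 6*sqrt(7); 4*sqrt(350) = 20*sqrt(14); 5*sqrt(126) = 15*sqrt(14); 5*sqrt(175) = 25*sqrt(7)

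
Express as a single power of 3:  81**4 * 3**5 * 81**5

81**4 = 3**16; 3**5 = 3**5; 81**5 = 3**20
Combine exponents: 3**41

3**41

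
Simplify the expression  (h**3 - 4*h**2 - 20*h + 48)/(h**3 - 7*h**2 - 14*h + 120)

(h - 2)/(h - 5)

Factor: h**3 - 4*h**2 - 20*h + 48 = (h + 4)*(h - 2)*(h - 6);  h**3 - 7*h**2 - 14*h + 120 = (h - 5)*(h - 6)*(h + 4)
Cancel the common factors (h - 6), (h + 4).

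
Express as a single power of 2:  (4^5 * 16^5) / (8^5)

4^5 = 2^10; 16^5 = 2^20; 8^5 = 2^15
Combine exponents: 2^15

2^15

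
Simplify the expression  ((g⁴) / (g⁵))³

Inside the bracket: (g^-1)
Raise to the power 3: (g^-3)

g^(-3)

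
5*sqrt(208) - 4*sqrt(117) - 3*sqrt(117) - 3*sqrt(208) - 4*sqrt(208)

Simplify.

5*sqrt(208) = 20*sqrt(13); 4*sqrt(117) = 12*sqrt(13); 3*sqrt(117) = 9*sqrt(13); 3*sqrt(208) = 12*sqrt(13); 4*sqrt(208) = 16*sqrt(13)
Combine: (20 - 12 - 9 - 12 - 16)·sqrt(13) = -29*sqrt(13)

-29*sqrt(13)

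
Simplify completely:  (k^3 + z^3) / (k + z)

k^2 - k*z + z^2

z^3 + k^3 = (k + z)(k^2 - k*z + z^2).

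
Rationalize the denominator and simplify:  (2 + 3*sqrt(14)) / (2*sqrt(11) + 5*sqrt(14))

(-3*sqrt(154) - 2*sqrt(11) + 5*sqrt(14) + 105)/153

Multiply numerator and denominator by -2*sqrt(11) + 5*sqrt(14).
Denominator becomes 306; numerator becomes -6*sqrt(154) - 4*sqrt(11) + 10*sqrt(14) + 210.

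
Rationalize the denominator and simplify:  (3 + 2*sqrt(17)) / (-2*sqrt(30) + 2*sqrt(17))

(-2*sqrt(510) - 34 - 3*sqrt(30) - 3*sqrt(17))/26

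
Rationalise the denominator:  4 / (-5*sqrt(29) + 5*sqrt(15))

Multiply numerator and denominator by 5*sqrt(15) + 5*sqrt(29).
Denominator becomes -350; numerator becomes 20*sqrt(15) + 20*sqrt(29).

(-2*sqrt(29) - 2*sqrt(15))/35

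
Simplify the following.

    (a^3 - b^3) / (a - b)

a^2 + a*b + b^2

a^3 - b^3 = (a - b)(a^2 + a*b + b^2).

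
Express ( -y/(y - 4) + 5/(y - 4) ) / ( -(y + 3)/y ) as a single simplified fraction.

(y**2 - 5*y)/(y**2 - y - 12)

Numerator: -y/(y - 4) + 5/(y - 4) = (-y + 5)/(y - 4)
Denominator: -(y + 3)/y = (-y - 3)/y
Divide: ((-y + 5)/(y - 4)) · (y/(-y - 3)) = (y**2 - 5*y)/(y**2 - y - 12)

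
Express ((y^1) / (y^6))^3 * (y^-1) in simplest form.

y^(-16)

Inside the bracket: (y^-5)
Raise to the power 3: (y^-15)
Multiply by (y^-1): add exponents.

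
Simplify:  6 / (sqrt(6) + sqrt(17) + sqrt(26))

(-8*sqrt(663) - 6*sqrt(26) + 30*sqrt(17) + 74*sqrt(6))/133

Group as (sqrt(6) + sqrt(17)) + sqrt(26); multiply by (sqrt(6) + sqrt(17)) - sqrt(26), then rationalise the remaining surd.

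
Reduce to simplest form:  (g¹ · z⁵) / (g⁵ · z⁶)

Quotient: (g^-4) · (z^-1)

1/(g⁴*z)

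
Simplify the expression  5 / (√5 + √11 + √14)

(-5*√770 + 5*√14 + 20*√11 + 50*√5)/108

Group as (√5 + √11) + √14; multiply by (√5 + √11) - √14, then rationalise the remaining surd.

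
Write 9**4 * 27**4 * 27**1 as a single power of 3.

3**23

9**4 = 3**8; 27**4 = 3**12; 27**1 = 3**3
Combine exponents: 3**23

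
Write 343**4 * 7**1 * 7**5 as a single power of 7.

343**4 = 7**12; 7**1 = 7**1; 7**5 = 7**5
Combine exponents: 7**18

7**18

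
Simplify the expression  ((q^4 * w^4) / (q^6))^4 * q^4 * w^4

w^20/q^4

Inside the bracket: (q^-2) * w^4
Raise to the power 4: (q^-8) * w^16
Multiply by q^4 * w^4: add exponents.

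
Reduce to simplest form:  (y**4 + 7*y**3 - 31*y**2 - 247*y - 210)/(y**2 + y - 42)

Factor: y**4 + 7*y**3 - 31*y**2 - 247*y - 210 = (y - 6)*(y + 1)*(y + 7)*(y + 5);  y**2 + y - 42 = (y + 7)*(y - 6)
Cancel the common factors (y - 6), (y + 7).

y**2 + 6*y + 5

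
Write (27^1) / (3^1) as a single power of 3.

3^2

27^1 = 3^3; 3^1 = 3^1
Combine exponents: 3^2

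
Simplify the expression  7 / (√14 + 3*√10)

(-7*√14 + 21*√10)/76

Multiply numerator and denominator by -√14 + 3*√10.
Denominator becomes 76; numerator becomes -7*√14 + 21*√10.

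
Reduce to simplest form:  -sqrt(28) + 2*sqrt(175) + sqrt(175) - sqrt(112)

sqrt(28) = 2*sqrt(7); 2*sqrt(175) = 10*sqrt(7); sqrt(175) = 5*sqrt(7); sqrt(112) = 4*sqrt(7)
Combine: (-2 + 10 + 5 - 4)·sqrt(7) = 9*sqrt(7)

9*sqrt(7)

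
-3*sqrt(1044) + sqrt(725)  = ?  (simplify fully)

3*sqrt(1044) = 18*sqrt(29); sqrt(725) = 5*sqrt(29)
Combine: (-18 + 5)·sqrt(29) = -13*sqrt(29)

-13*sqrt(29)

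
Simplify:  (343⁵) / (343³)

7^6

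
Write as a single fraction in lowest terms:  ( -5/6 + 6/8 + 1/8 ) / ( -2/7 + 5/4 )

7/162

Numerator: -5/6 + 6/8 + 1/8 = 1/24
Denominator: -2/7 + 5/4 = 27/28
Divide: (1/24) · (28/27) = 7/162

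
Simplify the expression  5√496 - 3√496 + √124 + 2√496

18*√31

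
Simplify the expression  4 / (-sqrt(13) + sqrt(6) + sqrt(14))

(-28*sqrt(13) + 20*sqrt(14) + 84*sqrt(6) + 16*sqrt(273))/287

Group as (sqrt(6) + sqrt(14)) - sqrt(13); multiply by (sqrt(6) + sqrt(14)) + sqrt(13), then rationalise the remaining surd.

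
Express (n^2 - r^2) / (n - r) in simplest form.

n + r

n^2 - r^2 factors as -(-n + r)*(n + r).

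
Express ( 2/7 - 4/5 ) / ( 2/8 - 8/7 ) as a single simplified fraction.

Numerator: 2/7 - 4/5 = -18/35
Denominator: 2/8 - 8/7 = -25/28
Divide: (-18/35) · (-28/25) = 72/125

72/125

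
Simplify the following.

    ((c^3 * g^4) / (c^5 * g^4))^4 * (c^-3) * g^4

g^4/c^11

Inside the bracket: (c^-2)
Raise to the power 4: (c^-8)
Multiply by (c^-3) * g^4: add exponents.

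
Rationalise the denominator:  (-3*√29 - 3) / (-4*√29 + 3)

Multiply numerator and denominator by 3 + 4*√29.
Denominator becomes -455; numerator becomes -357 - 21*√29.

(3*√29 + 51)/65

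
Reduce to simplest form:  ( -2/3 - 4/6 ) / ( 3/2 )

-8/9

Numerator: -2/3 - 4/6 = -4/3
Denominator: 3/2 = 3/2
Divide: (-4/3) · (2/3) = -8/9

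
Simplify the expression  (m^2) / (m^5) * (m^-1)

m^(-4)

Quotient: (m^-3)
Multiply by (m^-1): add exponents.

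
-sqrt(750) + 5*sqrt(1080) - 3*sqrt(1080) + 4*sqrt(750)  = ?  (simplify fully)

sqrt(750) = 5*sqrt(30); 5*sqrt(1080) = 30*sqrt(30); 3*sqrt(1080) = 18*sqrt(30); 4*sqrt(750) = 20*sqrt(30)
Combine: (-5 + 30 - 18 + 20)·sqrt(30) = 27*sqrt(30)

27*sqrt(30)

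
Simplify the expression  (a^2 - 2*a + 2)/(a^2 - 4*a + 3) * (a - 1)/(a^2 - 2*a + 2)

1/(a - 3)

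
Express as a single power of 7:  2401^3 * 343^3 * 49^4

2401^3 = 7^12; 343^3 = 7^9; 49^4 = 7^8
Combine exponents: 7^29

7^29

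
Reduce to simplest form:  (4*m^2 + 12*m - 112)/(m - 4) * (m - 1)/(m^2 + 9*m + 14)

(4*m - 4)/(m + 2)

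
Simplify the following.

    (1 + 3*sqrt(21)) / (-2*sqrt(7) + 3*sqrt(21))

(2*sqrt(7) + 3*sqrt(21) + 42*sqrt(3) + 189)/161

Multiply numerator and denominator by 2*sqrt(7) + 3*sqrt(21).
Denominator becomes 161; numerator becomes 2*sqrt(7) + 3*sqrt(21) + 42*sqrt(3) + 189.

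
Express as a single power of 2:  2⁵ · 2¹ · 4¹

2⁵ = 2^5; 2¹ = 2^1; 4¹ = 2^2
Combine exponents: 2^8

2^8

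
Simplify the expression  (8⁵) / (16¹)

8⁵ = 2^15; 16¹ = 2^4
Combine exponents: 2^11

2^11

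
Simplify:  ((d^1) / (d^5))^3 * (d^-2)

d^(-14)

Inside the bracket: (d^-4)
Raise to the power 3: (d^-12)
Multiply by (d^-2): add exponents.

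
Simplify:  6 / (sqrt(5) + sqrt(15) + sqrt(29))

Group as (sqrt(15) + sqrt(29)) + sqrt(5); multiply by (sqrt(15) + sqrt(29)) - sqrt(5), then rationalise the remaining surd.

(-20*sqrt(87) - 18*sqrt(29) + 38*sqrt(15) + 78*sqrt(5))/73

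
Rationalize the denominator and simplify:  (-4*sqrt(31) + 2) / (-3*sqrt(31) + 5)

(7*sqrt(31) + 181)/127

Multiply numerator and denominator by 5 + 3*sqrt(31).
Denominator becomes -254; numerator becomes -362 - 14*sqrt(31).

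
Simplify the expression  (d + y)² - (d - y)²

4*d*y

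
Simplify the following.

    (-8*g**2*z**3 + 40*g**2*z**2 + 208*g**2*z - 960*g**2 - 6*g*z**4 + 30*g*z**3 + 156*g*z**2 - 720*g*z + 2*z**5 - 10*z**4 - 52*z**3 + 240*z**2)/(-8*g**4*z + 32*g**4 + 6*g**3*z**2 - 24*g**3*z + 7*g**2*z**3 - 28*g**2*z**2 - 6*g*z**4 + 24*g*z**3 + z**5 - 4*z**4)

Factor: -8*g**2*z**3 + 40*g**2*z**2 + 208*g**2*z - 960*g**2 - 6*g*z**4 + 30*g*z**3 + 156*g*z**2 - 720*g*z + 2*z**5 - 10*z**4 - 52*z**3 + 240*z**2 = 2*(g + z)*(z - 4)*(z + 5)*(-4*g + z)*(z - 6);  -8*g**4*z + 32*g**4 + 6*g**3*z**2 - 24*g**3*z + 7*g**2*z**3 - 28*g**2*z**2 - 6*g*z**4 + 24*g*z**3 + z**5 - 4*z**4 = (z - 4)*(-4*g + z)*(-g + z)*(g + z)*(-2*g + z)
Cancel the common factors (z - 4), (g + z), (-4*g + z).

(2*z**2 - 2*z - 60)/(2*g**2 - 3*g*z + z**2)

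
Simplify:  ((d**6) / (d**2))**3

d**12

Inside the bracket: d**4
Raise to the power 3: d**12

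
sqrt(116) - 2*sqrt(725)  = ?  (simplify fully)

sqrt(116) = 2*sqrt(29); 2*sqrt(725) = 10*sqrt(29)
Combine: (2 - 10)·sqrt(29) = -8*sqrt(29)

-8*sqrt(29)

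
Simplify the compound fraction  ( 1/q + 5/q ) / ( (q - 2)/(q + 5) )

(6*q + 30)/(q² - 2*q)

Numerator: 1/q + 5/q = 6/q
Denominator: (q - 2)/(q + 5) = (q - 2)/(q + 5)
Divide: (6/q) · ((q + 5)/(q - 2)) = (6*q + 30)/(q² - 2*q)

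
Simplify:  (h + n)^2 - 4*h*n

Expanding gives h^2 - 2*h*n + n^2, a perfect square.

(h - n)^2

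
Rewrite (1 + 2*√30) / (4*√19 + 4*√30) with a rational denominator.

Multiply numerator and denominator by -4*√19 + 4*√30.
Denominator becomes 176; numerator becomes -8*√570 - 4*√19 + 4*√30 + 240.

(-2*√570 - √19 + √30 + 60)/44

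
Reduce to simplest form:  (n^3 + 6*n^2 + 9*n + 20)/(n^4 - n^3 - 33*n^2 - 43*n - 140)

1/(n - 7)

Factor: n^3 + 6*n^2 + 9*n + 20 = (n^2 + n + 4)*(n + 5);  n^4 - n^3 - 33*n^2 - 43*n - 140 = (n + 5)*(n^2 + n + 4)*(n - 7)
Cancel the common factors (n^2 + n + 4), (n + 5).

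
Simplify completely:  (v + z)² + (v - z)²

Write as f(v,z) + f(v,-z) and expand.

2*v² + 2*z²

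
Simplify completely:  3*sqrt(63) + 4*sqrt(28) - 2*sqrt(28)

13*sqrt(7)

3*sqrt(63) = 9*sqrt(7); 4*sqrt(28) = 8*sqrt(7); 2*sqrt(28) = 4*sqrt(7)
Combine: (9 + 8 - 4)·sqrt(7) = 13*sqrt(7)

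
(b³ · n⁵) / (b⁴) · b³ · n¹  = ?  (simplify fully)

Quotient: (b^-1) · n⁵
Multiply by b³ · n¹: add exponents.

b²*n⁶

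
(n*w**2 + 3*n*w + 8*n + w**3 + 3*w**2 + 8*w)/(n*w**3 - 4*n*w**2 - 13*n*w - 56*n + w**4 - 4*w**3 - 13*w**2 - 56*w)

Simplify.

Factor: n*w**2 + 3*n*w + 8*n + w**3 + 3*w**2 + 8*w = (n + w)*(w**2 + 3*w + 8);  n*w**3 - 4*n*w**2 - 13*n*w - 56*n + w**4 - 4*w**3 - 13*w**2 - 56*w = (w - 7)*(n + w)*(w**2 + 3*w + 8)
Cancel the common factors (w**2 + 3*w + 8), (n + w).

1/(w - 7)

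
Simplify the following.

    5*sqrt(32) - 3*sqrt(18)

5*sqrt(32) = 20*sqrt(2); 3*sqrt(18) = 9*sqrt(2)
Combine: (20 - 9)·sqrt(2) = 11*sqrt(2)

11*sqrt(2)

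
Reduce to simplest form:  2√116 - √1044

2√116 = 4*√29; √1044 = 6*√29
Combine: (4 - 6)·√29 = -2*√29

-2*√29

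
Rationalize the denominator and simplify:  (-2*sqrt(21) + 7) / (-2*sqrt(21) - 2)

Multiply numerator and denominator by -2 + 2*sqrt(21).
Denominator becomes -80; numerator becomes -98 + 18*sqrt(21).

(-9*sqrt(21) + 49)/40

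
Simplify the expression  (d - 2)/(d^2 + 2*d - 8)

1/(d + 4)

Factor: d^2 + 2*d - 8 = (d + 4)*(d - 2)
Cancel the common factor (d - 2).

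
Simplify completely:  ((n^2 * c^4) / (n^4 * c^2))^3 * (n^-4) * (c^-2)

c^4/n^10

Inside the bracket: (n^-2) * c^2
Raise to the power 3: (n^-6) * c^6
Multiply by (n^-4) * (c^-2): add exponents.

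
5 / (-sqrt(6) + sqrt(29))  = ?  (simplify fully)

(5*sqrt(6) + 5*sqrt(29))/23

Multiply numerator and denominator by sqrt(6) + sqrt(29).
Denominator becomes 23; numerator becomes 5*sqrt(6) + 5*sqrt(29).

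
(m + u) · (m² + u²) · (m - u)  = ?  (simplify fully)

m⁴ - u⁴

Pair the conjugate factors: (m+u)(m-u) = m² - u², then repeat with the next factor.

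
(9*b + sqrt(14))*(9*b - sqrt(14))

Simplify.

(9*b)^2 - (sqrt(14))^2 = 81*b^2 - 14.

81*b^2 - 14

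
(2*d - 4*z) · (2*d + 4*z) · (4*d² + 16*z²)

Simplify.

Telescope via difference of squares: ((2*d)+(4*z))((2*d)-(4*z)) = 4*d² - 16*z², then repeat with the next factor.

16*d⁴ - 256*z⁴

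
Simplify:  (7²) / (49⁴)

7² = 7^2; 49⁴ = 7^8
Combine exponents: 7^(-6)

7^(-6)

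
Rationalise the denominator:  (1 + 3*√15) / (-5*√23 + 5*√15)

(-3*√345 - 45 - √23 - √15)/40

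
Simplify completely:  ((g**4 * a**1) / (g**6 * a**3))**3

1/(a**6*g**6)

Inside the bracket: (g**-2) * (a**-2)
Raise to the power 3: (g**-6) * (a**-6)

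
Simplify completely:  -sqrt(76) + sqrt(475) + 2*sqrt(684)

15*sqrt(19)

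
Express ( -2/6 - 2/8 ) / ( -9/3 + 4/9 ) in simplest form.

21/92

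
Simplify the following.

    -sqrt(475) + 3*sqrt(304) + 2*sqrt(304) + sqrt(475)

20*sqrt(19)

sqrt(475) = 5*sqrt(19); 3*sqrt(304) = 12*sqrt(19); 2*sqrt(304) = 8*sqrt(19); sqrt(475) = 5*sqrt(19)
Combine: (-5 + 12 + 8 + 5)·sqrt(19) = 20*sqrt(19)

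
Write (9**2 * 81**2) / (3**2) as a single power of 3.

9**2 = 3**4; 81**2 = 3**8; 3**2 = 3**2
Combine exponents: 3**10

3**10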